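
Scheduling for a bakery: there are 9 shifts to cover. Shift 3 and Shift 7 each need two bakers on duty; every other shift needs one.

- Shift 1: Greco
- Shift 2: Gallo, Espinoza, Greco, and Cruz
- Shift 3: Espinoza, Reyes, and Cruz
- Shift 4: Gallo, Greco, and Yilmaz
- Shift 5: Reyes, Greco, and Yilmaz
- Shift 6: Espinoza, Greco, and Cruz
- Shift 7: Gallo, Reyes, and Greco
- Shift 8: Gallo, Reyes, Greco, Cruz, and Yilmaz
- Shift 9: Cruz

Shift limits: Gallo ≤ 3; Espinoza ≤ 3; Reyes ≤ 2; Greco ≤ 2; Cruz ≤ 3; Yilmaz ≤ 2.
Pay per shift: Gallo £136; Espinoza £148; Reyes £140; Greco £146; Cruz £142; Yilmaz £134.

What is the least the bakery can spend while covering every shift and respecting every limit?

£1528

Shift 1 can only be covered by Greco, so that assignment is forced.
Shift 9 can only be covered by Cruz, so that assignment is forced.
Picking the cheapest available baker for each shift independently would cost £1526, but that ignores the shift limits.
An optimal schedule: Shift 1→Greco, Shift 2→Gallo, Shift 3→Reyes+Cruz, Shift 4→Yilmaz, Shift 5→Yilmaz, Shift 6→Cruz, Shift 7→Gallo+Reyes, Shift 8→Gallo, Shift 9→Cruz.
Total: 146 + 136 + 140 + 142 + 134 + 134 + 142 + 136 + 140 + 136 + 142 = £1528.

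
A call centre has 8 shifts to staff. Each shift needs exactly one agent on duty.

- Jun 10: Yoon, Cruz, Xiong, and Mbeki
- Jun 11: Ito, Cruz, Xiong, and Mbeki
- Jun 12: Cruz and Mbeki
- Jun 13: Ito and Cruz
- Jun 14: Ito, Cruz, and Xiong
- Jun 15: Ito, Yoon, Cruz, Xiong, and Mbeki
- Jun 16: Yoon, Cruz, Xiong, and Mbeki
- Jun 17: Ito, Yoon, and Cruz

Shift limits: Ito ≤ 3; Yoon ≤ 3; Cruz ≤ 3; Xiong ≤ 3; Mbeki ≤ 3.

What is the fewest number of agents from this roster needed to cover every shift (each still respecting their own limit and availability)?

3

8 slots to fill and no one can take more than 3, so at least ⌈8/3⌉ = 3 agents are needed.
Ito, Yoon, and Cruz alone can cover everything: Jun 10→Yoon, Jun 11→Ito, Jun 12→Cruz, Jun 13→Ito, Jun 14→Ito, Jun 15→Yoon, Jun 16→Yoon, Jun 17→Cruz.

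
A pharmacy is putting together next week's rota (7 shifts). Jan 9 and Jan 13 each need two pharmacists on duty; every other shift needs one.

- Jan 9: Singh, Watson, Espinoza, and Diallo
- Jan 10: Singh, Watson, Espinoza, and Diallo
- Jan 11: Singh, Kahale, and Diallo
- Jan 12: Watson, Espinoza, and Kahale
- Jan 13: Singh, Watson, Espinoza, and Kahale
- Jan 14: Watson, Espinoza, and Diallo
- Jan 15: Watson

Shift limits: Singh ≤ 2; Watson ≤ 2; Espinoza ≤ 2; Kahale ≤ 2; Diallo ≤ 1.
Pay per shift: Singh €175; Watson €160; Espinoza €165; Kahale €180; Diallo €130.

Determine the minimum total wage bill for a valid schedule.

Jan 15 can only be covered by Watson, so that assignment is forced.
Picking the cheapest available pharmacist for each shift independently would cost €1325, but that ignores the shift limits.
An optimal schedule: Jan 9→Espinoza+Diallo, Jan 10→Singh, Jan 11→Singh, Jan 12→Kahale, Jan 13→Espinoza+Kahale, Jan 14→Watson, Jan 15→Watson.
Total: 165 + 130 + 175 + 175 + 180 + 165 + 180 + 160 + 160 = €1490.

€1490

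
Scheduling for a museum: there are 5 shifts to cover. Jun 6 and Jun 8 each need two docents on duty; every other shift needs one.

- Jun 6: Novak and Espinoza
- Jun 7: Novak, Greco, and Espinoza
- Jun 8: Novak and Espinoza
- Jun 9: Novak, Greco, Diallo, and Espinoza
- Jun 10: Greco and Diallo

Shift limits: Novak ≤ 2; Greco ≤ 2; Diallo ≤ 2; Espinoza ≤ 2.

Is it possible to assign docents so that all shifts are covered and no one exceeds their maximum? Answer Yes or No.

Jun 6 can only be covered by Novak and Espinoza, so that assignment is forced.
Jun 8 can only be covered by Novak and Espinoza, so that assignment is forced.
One valid schedule: Jun 6→Novak+Espinoza, Jun 7→Greco, Jun 8→Novak+Espinoza, Jun 9→Diallo, Jun 10→Greco.
Loads: Novak 2/2, Greco 2/2, Diallo 1/2, Espinoza 2/2 — all within limits.

Yes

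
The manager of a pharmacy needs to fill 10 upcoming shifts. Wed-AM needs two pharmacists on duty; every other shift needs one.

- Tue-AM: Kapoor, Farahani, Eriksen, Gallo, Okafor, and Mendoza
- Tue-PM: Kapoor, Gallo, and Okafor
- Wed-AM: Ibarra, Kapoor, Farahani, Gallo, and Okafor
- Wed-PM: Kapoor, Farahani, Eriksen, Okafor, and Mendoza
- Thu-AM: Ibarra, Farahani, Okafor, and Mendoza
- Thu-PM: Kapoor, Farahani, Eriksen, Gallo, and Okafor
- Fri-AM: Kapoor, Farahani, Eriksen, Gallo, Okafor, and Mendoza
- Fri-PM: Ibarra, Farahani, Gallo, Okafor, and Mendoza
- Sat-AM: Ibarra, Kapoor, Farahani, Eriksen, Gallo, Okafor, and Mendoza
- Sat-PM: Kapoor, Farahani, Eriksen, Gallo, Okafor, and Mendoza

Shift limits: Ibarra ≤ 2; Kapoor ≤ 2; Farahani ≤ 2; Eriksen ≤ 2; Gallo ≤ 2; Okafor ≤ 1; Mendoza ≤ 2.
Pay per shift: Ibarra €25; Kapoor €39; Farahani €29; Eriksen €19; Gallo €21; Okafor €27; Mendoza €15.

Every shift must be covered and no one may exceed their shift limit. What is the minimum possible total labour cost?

€245

Picking the cheapest available pharmacist for each shift independently would cost €191, but that ignores the shift limits.
An optimal schedule: Tue-AM→Eriksen, Tue-PM→Gallo, Wed-AM→Ibarra+Farahani, Wed-PM→Mendoza, Thu-AM→Mendoza, Thu-PM→Eriksen, Fri-AM→Okafor, Fri-PM→Gallo, Sat-AM→Ibarra, Sat-PM→Farahani.
Total: 19 + 21 + 25 + 29 + 15 + 15 + 19 + 27 + 21 + 25 + 29 = €245.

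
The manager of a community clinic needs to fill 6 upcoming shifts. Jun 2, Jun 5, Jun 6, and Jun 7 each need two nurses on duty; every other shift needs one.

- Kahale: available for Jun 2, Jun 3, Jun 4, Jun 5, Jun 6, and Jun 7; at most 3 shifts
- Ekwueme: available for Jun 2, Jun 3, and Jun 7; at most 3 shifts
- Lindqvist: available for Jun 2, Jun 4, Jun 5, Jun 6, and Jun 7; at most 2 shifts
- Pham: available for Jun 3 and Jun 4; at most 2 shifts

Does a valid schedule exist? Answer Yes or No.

No

Total capacity is 10 and 10 slots are needed, so capacity alone doesn't rule it out.
Shifts {Jun 2, Jun 5, Jun 6, Jun 7} need 8 worker-slots in total, but the nurses available for any of those shifts (Kahale, Ekwueme, and Lindqvist) can supply at most 7 among them. So no valid schedule exists.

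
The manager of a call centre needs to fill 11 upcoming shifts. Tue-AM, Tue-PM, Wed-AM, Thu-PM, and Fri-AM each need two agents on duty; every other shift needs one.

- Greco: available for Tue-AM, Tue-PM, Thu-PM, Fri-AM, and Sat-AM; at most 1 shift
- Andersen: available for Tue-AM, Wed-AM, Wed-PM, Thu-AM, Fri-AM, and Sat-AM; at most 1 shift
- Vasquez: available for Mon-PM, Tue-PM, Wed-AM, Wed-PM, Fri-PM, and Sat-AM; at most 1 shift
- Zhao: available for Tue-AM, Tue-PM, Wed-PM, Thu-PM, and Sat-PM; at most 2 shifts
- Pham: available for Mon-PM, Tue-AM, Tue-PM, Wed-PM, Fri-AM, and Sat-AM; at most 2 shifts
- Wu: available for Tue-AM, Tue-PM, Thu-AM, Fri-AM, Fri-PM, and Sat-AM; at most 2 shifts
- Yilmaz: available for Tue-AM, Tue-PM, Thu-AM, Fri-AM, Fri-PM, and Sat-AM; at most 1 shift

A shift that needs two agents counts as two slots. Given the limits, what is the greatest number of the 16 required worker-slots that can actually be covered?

10

Total capacity across all agents is 1+1+1+2+2+2+1 = 10, and 16 slots are needed, so at most 10 can be filled.
An assignment achieving 10: Mon-PM→Vasquez, Wed-AM→Andersen, Wed-PM→Pham, Thu-AM→Wu, Thu-PM→Greco+Zhao, Fri-AM→Pham+Yilmaz, Fri-PM→Wu, Sat-PM→Zhao.
Loads: Greco 1/1, Andersen 1/1, Vasquez 1/1, Zhao 2/2, Pham 2/2, Wu 2/2, Yilmaz 1/1.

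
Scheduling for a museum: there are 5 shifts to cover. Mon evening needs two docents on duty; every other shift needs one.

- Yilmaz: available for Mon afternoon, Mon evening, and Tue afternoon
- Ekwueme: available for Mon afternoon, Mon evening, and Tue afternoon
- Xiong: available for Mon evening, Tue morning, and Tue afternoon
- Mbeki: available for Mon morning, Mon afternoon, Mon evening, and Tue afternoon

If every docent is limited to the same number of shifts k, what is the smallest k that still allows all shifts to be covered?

With 4 docents and 6 worker-slots to fill, someone must work at least ⌈6/4⌉ = 2 shifts, so k ≥ 2.
k = 2 works: Mon morning→Mbeki, Mon afternoon→Yilmaz, Mon evening→Ekwueme+Xiong, Tue morning→Xiong, Tue afternoon→Yilmaz.
Loads: Yilmaz 2, Ekwueme 1, Xiong 2, Mbeki 1 — all ≤ 2.

2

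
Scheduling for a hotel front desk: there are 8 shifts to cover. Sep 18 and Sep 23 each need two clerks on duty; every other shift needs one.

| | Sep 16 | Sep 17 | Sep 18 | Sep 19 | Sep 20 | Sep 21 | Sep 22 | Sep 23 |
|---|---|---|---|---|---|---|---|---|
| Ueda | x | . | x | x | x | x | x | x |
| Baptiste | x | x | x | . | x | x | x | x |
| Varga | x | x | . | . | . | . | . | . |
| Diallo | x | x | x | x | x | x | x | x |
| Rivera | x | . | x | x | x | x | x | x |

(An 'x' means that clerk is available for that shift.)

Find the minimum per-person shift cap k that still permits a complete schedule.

2

With 5 clerks and 10 worker-slots to fill, someone must work at least ⌈10/5⌉ = 2 shifts, so k ≥ 2.
k = 2 works: Sep 16→Varga, Sep 17→Varga, Sep 18→Diallo+Rivera, Sep 19→Ueda, Sep 20→Ueda, Sep 21→Baptiste, Sep 22→Baptiste, Sep 23→Diallo+Rivera.
Loads: Ueda 2, Baptiste 2, Varga 2, Diallo 2, Rivera 2 — all ≤ 2.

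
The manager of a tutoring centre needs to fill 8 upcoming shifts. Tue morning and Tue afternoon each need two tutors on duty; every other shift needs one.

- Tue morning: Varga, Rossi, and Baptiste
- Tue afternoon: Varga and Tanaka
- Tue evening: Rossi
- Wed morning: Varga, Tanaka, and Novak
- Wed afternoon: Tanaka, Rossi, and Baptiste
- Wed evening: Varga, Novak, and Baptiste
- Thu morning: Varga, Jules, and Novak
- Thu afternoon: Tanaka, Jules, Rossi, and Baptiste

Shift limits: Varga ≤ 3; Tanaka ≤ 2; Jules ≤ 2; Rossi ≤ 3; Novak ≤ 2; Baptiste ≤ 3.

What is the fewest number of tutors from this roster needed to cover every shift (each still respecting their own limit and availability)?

4

10 slots to fill and no one can take more than 3, so at least ⌈10/3⌉ = 4 tutors are needed.
Varga, Tanaka, Jules, and Rossi alone can cover everything: Tue morning→Varga+Rossi, Tue afternoon→Varga+Tanaka, Tue evening→Rossi, Wed morning→Tanaka, Wed afternoon→Rossi, Wed evening→Varga, Thu morning→Jules, Thu afternoon→Jules.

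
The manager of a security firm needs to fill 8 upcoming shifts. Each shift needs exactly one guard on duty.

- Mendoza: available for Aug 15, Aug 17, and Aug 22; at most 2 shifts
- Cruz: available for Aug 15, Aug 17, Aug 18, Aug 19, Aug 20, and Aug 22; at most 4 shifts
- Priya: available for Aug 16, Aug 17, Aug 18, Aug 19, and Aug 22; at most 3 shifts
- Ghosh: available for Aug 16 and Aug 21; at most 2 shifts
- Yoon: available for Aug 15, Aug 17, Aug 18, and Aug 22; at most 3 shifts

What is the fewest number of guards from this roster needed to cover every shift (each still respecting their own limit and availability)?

8 slots to fill and no one can take more than 4, so at least ⌈8/4⌉ = 2 guards are needed.
Any 2 guards together have capacity at most 4+3 = 7 < 8 slots, so 2 can never suffice.
Mendoza, Cruz, and Ghosh alone can cover everything: Aug 15→Mendoza, Aug 16→Ghosh, Aug 17→Mendoza, Aug 18→Cruz, Aug 19→Cruz, Aug 20→Cruz, Aug 21→Ghosh, Aug 22→Cruz.

3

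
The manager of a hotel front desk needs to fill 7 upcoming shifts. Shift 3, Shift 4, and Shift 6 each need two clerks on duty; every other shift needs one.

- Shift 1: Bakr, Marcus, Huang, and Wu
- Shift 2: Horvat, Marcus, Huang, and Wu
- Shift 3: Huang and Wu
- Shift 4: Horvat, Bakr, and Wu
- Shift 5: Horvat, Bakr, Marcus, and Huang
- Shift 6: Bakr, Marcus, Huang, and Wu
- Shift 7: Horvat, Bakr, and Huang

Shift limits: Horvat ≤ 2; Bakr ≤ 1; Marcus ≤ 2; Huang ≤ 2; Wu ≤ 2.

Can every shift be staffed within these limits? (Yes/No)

No

Total capacity is 2+1+2+2+2 = 9 but 10 worker-slots are needed — infeasible.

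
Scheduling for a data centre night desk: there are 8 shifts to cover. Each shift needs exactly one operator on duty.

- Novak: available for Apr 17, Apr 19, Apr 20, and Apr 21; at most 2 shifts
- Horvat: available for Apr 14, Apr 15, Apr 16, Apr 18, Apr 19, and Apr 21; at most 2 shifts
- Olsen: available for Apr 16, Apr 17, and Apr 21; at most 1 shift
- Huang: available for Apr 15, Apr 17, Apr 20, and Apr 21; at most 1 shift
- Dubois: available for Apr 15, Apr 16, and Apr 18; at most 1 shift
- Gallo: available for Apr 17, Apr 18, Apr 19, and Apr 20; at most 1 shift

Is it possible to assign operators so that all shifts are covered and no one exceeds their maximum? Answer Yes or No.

Apr 14 can only be covered by Horvat, so that assignment is forced.
One valid schedule: Apr 14→Horvat, Apr 15→Horvat, Apr 16→Olsen, Apr 17→Gallo, Apr 18→Dubois, Apr 19→Novak, Apr 20→Novak, Apr 21→Huang.
Loads: Novak 2/2, Horvat 2/2, Olsen 1/1, Huang 1/1, Dubois 1/1, Gallo 1/1 — all within limits.

Yes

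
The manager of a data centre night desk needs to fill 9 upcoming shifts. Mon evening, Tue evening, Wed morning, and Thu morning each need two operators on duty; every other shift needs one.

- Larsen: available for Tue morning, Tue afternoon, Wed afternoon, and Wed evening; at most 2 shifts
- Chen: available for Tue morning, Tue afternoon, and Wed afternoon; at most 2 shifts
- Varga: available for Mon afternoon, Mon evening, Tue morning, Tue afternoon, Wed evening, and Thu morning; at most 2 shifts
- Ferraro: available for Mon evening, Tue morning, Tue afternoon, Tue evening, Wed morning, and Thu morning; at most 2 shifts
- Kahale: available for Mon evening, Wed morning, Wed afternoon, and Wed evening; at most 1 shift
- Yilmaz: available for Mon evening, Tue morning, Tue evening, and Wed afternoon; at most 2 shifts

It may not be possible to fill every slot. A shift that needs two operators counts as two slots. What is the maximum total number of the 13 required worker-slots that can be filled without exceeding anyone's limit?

11

Total capacity across all operators is 2+2+2+2+1+2 = 11, and 13 slots are needed, so at most 11 can be filled.
An assignment achieving 11: Mon afternoon→Varga, Mon evening→Yilmaz, Tue morning→Chen, Tue afternoon→Larsen, Tue evening→Ferraro+Yilmaz, Wed morning→Ferraro+Kahale, Wed afternoon→Chen, Wed evening→Larsen, Thu morning→Varga.
Loads: Larsen 2/2, Chen 2/2, Varga 2/2, Ferraro 2/2, Kahale 1/1, Yilmaz 2/2.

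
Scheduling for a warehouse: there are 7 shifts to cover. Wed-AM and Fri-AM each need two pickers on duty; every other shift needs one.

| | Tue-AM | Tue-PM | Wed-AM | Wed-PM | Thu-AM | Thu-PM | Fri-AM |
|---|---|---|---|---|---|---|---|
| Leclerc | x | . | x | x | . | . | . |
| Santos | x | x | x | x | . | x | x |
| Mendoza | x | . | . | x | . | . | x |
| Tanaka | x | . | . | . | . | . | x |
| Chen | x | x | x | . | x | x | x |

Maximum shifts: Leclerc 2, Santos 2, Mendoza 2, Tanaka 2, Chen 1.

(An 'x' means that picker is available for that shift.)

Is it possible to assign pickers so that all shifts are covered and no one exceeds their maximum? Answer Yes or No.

Total capacity is 9 and 9 slots are needed, so capacity alone doesn't rule it out.
Shifts {Tue-PM, Wed-AM, Thu-AM, Thu-PM} need 5 worker-slots in total, but the pickers available for any of those shifts (Leclerc, Santos, and Chen) can supply at most 4 among them. So no valid schedule exists.

No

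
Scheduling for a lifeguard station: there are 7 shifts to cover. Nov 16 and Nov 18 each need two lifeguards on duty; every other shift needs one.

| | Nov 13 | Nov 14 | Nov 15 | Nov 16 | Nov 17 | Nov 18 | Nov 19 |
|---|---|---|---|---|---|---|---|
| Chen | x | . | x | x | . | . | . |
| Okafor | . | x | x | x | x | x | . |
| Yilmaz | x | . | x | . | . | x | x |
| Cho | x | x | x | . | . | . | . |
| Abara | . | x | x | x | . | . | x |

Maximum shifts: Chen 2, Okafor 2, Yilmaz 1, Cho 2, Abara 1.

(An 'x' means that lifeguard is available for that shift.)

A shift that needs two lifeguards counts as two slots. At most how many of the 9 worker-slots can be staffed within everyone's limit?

Total capacity across all lifeguards is 2+2+1+2+1 = 8, and 9 slots are needed, so at most 8 can be filled.
An assignment achieving 8: Nov 13→Chen, Nov 14→Cho, Nov 15→Cho, Nov 16→Chen, Nov 17→Okafor, Nov 18→Okafor+Yilmaz, Nov 19→Abara.
Loads: Chen 2/2, Okafor 2/2, Yilmaz 1/1, Cho 2/2, Abara 1/1.

8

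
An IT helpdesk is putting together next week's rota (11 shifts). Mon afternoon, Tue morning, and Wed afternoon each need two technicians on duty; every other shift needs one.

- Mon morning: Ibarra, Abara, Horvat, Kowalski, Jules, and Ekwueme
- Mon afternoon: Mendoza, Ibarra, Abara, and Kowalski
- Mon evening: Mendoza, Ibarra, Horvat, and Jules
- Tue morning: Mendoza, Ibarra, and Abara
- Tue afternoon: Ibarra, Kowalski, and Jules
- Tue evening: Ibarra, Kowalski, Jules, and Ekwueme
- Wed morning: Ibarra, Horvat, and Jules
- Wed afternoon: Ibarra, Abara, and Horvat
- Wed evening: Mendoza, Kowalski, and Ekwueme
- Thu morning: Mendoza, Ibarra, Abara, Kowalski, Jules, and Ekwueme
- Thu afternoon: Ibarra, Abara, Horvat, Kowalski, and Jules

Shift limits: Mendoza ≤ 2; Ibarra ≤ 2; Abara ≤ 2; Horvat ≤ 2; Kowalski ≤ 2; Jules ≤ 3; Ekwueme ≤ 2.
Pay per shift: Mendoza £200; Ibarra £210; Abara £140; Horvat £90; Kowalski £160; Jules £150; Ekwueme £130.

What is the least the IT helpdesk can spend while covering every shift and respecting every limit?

Picking the cheapest available technician for each shift independently would cost £1770, but that ignores the shift limits.
An optimal schedule: Mon morning→Kowalski, Mon afternoon→Kowalski+Mendoza, Mon evening→Jules, Tue morning→Abara+Mendoza, Tue afternoon→Jules, Tue evening→Ekwueme, Wed morning→Horvat, Wed afternoon→Horvat+Abara, Wed evening→Ekwueme, Thu morning→Ibarra, Thu afternoon→Jules.
Total: 160 + 160 + 200 + 150 + 140 + 200 + 150 + 130 + 90 + 90 + 140 + 130 + 210 + 150 = £2100.

£2100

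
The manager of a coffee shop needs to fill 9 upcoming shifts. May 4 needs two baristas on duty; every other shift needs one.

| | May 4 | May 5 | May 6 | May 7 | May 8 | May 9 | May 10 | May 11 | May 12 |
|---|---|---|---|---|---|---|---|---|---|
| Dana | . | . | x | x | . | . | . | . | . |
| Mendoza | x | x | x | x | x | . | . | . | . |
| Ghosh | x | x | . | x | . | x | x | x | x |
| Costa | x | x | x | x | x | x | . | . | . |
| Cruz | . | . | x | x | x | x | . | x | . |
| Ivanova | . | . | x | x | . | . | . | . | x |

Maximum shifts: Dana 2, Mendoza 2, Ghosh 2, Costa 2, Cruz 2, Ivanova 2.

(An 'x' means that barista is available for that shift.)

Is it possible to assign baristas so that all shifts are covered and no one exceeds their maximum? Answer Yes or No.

May 10 can only be covered by Ghosh, so that assignment is forced.
One valid schedule: May 4→Mendoza+Costa, May 5→Mendoza, May 6→Dana, May 7→Dana, May 8→Costa, May 9→Cruz, May 10→Ghosh, May 11→Ghosh, May 12→Ivanova.
Loads: Dana 2/2, Mendoza 2/2, Ghosh 2/2, Costa 2/2, Cruz 1/2, Ivanova 1/2 — all within limits.

Yes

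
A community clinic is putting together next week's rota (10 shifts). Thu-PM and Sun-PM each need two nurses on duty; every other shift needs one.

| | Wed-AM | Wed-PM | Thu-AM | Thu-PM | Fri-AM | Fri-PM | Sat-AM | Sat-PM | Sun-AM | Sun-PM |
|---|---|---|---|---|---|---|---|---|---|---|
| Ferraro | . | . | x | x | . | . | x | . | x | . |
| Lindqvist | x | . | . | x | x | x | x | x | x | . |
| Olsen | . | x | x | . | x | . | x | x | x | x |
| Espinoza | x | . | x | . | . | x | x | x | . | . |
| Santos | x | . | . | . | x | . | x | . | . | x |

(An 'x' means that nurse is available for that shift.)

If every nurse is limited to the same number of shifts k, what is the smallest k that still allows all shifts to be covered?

3

With 5 nurses and 12 worker-slots to fill, someone must work at least ⌈12/5⌉ = 3 shifts, so k ≥ 3.
k = 3 works: Wed-AM→Lindqvist, Wed-PM→Olsen, Thu-AM→Ferraro, Thu-PM→Ferraro+Lindqvist, Fri-AM→Olsen, Fri-PM→Lindqvist, Sat-AM→Espinoza, Sat-PM→Espinoza, Sun-AM→Ferraro, Sun-PM→Olsen+Santos.
Loads: Ferraro 3, Lindqvist 3, Olsen 3, Espinoza 2, Santos 1 — all ≤ 3.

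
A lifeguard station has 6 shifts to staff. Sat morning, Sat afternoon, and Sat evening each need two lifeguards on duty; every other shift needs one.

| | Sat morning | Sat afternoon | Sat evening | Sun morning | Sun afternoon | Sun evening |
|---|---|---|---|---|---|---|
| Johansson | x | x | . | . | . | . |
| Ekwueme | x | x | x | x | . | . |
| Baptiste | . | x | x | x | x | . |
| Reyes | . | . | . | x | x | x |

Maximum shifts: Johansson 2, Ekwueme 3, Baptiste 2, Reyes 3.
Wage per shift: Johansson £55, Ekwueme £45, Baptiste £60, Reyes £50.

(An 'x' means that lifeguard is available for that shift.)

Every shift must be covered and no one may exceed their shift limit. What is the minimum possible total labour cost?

Sat morning can only be covered by Johansson and Ekwueme, so that assignment is forced.
Sat evening can only be covered by Ekwueme and Baptiste, so that assignment is forced.
Sun evening can only be covered by Reyes, so that assignment is forced.
Picking the cheapest available lifeguard for each shift independently would cost £450, but that ignores the shift limits.
An optimal schedule: Sat morning→Ekwueme+Johansson, Sat afternoon→Ekwueme+Johansson, Sat evening→Ekwueme+Baptiste, Sun morning→Reyes, Sun afternoon→Reyes, Sun evening→Reyes.
Total: 45 + 55 + 45 + 55 + 45 + 60 + 50 + 50 + 50 = £455.

£455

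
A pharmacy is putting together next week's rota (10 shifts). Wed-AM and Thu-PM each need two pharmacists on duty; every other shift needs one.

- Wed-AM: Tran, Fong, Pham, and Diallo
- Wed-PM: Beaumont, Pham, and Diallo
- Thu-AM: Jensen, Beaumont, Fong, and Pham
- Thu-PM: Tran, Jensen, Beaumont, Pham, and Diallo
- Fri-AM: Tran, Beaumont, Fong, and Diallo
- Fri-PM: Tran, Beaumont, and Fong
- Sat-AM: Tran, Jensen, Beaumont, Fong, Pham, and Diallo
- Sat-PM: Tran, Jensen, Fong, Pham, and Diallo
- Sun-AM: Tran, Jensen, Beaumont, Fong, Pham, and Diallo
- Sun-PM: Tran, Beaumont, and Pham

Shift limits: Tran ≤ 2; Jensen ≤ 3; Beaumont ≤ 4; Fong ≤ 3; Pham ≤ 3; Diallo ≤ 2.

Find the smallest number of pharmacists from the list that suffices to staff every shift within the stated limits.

12 slots to fill and no one can take more than 4, so at least ⌈12/4⌉ = 3 pharmacists are needed.
Any 3 pharmacists together have capacity at most 4+3+3 = 10 < 12 slots, so 3 can never suffice.
Tran, Jensen, Beaumont, and Fong alone can cover everything: Wed-AM→Tran+Fong, Wed-PM→Beaumont, Thu-AM→Jensen, Thu-PM→Jensen+Beaumont, Fri-AM→Beaumont, Fri-PM→Beaumont, Sat-AM→Fong, Sat-PM→Jensen, Sun-AM→Fong, Sun-PM→Tran.

4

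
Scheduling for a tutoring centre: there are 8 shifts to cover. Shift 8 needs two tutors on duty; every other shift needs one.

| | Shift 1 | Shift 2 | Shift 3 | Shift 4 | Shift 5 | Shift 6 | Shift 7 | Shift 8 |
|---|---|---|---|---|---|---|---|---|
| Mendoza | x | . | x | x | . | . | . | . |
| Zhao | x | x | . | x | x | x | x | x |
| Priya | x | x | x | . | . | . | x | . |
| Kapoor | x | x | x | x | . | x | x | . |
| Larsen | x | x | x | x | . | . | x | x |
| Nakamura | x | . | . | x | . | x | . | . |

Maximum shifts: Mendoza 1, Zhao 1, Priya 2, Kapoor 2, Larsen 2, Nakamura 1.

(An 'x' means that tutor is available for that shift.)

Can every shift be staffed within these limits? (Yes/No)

No

Total capacity is 9 and 9 slots are needed, so capacity alone doesn't rule it out.
Shifts {Shift 5, Shift 8} need 3 worker-slots in total, but the tutors available for any of those shifts (Zhao and Larsen) can supply at most 2 among them. So no valid schedule exists.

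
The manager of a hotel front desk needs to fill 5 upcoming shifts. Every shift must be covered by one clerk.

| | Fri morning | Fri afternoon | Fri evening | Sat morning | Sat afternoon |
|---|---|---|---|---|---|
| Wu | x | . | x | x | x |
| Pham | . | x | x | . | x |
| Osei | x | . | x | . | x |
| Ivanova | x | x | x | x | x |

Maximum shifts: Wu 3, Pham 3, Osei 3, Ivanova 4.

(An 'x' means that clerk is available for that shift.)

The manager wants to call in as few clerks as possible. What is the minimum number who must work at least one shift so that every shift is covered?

2

5 slots to fill and no one can take more than 4, so at least ⌈5/4⌉ = 2 clerks are needed.
Wu and Pham alone can cover everything: Fri morning→Wu, Fri afternoon→Pham, Fri evening→Wu, Sat morning→Wu, Sat afternoon→Pham.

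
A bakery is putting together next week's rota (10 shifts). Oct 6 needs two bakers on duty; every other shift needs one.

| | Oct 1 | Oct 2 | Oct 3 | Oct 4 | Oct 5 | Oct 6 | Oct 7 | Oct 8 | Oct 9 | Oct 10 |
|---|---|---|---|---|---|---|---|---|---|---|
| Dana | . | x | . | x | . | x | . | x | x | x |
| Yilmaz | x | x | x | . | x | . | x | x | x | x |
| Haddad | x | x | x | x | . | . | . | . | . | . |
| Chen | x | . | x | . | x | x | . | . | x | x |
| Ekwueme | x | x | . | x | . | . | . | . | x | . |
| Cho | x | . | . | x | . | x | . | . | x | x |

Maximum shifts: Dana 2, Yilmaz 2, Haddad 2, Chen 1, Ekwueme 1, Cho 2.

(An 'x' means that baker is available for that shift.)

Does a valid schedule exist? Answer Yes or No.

No

Total capacity is 2+2+2+1+1+2 = 10 but 11 worker-slots are needed — infeasible.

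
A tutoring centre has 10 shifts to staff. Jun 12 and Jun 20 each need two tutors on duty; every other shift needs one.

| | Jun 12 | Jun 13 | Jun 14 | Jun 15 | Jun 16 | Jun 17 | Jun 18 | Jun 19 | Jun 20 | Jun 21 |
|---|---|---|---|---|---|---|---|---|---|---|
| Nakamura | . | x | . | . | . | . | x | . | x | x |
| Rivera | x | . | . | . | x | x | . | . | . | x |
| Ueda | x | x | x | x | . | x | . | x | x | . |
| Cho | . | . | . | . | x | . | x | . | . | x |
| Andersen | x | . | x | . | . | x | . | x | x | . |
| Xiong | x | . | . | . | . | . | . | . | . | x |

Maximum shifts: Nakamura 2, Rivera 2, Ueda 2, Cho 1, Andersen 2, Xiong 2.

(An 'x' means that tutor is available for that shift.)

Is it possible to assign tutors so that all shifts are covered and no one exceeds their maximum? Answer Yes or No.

No

Total capacity is 2+2+2+1+2+2 = 11 but 12 worker-slots are needed — infeasible.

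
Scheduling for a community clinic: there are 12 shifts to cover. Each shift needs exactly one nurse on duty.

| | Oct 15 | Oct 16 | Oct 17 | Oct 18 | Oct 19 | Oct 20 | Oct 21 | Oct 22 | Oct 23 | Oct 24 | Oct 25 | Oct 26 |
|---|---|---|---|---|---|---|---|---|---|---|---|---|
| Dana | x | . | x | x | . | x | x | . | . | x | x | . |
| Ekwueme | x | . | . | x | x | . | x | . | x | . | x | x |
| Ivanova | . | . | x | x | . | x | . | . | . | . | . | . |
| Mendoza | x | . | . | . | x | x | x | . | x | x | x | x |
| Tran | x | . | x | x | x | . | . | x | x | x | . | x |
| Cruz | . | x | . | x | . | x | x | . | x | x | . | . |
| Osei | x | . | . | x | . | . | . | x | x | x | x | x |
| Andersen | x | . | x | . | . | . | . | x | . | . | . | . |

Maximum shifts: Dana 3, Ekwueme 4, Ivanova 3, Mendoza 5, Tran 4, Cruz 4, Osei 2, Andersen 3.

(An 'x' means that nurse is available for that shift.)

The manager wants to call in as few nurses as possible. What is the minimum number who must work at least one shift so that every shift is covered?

3

12 slots to fill and no one can take more than 5, so at least ⌈12/5⌉ = 3 nurses are needed.
Ekwueme, Tran, and Cruz alone can cover everything: Oct 15→Ekwueme, Oct 16→Cruz, Oct 17→Tran, Oct 18→Cruz, Oct 19→Ekwueme, Oct 20→Cruz, Oct 21→Ekwueme, Oct 22→Tran, Oct 23→Cruz, Oct 24→Tran, Oct 25→Ekwueme, Oct 26→Tran.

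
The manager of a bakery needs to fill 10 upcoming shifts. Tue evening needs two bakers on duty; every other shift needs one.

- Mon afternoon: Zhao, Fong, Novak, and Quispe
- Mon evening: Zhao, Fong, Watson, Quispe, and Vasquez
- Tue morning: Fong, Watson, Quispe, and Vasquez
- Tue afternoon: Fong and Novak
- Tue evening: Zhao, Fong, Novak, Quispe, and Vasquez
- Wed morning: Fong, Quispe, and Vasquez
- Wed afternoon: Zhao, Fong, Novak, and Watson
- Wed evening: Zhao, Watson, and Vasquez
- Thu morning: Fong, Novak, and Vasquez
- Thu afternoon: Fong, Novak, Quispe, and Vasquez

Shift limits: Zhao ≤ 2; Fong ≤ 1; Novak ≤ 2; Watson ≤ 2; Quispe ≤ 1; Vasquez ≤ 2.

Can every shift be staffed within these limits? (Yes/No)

No

Total capacity is 2+1+2+2+1+2 = 10 but 11 worker-slots are needed — infeasible.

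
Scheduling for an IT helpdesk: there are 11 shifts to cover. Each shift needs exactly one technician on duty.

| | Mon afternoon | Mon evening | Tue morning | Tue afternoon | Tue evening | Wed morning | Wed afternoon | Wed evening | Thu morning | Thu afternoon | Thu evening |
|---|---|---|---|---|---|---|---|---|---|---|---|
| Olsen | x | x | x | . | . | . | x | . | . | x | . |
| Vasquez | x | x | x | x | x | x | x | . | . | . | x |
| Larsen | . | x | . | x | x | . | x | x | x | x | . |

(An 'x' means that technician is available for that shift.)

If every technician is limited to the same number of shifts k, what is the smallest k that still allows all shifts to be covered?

4

With 3 technicians and 11 worker-slots to fill, someone must work at least ⌈11/3⌉ = 4 shifts, so k ≥ 4.
k = 4 works: Mon afternoon→Olsen, Mon evening→Olsen, Tue morning→Olsen, Tue afternoon→Vasquez, Tue evening→Vasquez, Wed morning→Vasquez, Wed afternoon→Larsen, Wed evening→Larsen, Thu morning→Larsen, Thu afternoon→Olsen, Thu evening→Vasquez.
Loads: Olsen 4, Vasquez 4, Larsen 3 — all ≤ 4.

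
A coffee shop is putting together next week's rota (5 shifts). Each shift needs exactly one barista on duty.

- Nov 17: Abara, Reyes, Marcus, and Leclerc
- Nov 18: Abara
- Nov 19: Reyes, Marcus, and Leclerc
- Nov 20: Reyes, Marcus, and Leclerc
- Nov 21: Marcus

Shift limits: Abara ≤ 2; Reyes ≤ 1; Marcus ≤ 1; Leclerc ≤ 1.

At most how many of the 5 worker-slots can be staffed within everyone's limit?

5

Total capacity across all baristas is 2+1+1+1 = 5, and 5 slots are needed, so at most 5 can be filled.
An assignment achieving 5: Nov 17→Abara, Nov 18→Abara, Nov 19→Reyes, Nov 20→Leclerc, Nov 21→Marcus.
Loads: Abara 2/2, Reyes 1/1, Marcus 1/1, Leclerc 1/1.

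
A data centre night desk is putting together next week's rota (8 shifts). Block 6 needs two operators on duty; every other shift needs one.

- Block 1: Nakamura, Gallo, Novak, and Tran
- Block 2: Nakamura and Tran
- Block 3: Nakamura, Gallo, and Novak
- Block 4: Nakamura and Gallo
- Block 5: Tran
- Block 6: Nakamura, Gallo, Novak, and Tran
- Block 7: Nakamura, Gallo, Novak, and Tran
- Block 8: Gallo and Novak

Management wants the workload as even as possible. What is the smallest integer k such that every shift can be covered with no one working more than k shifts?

3

With 4 operators and 9 worker-slots to fill, someone must work at least ⌈9/4⌉ = 3 shifts, so k ≥ 3.
k = 3 works: Block 1→Gallo, Block 2→Nakamura, Block 3→Nakamura, Block 4→Nakamura, Block 5→Tran, Block 6→Novak+Tran, Block 7→Gallo, Block 8→Gallo.
Loads: Nakamura 3, Gallo 3, Novak 1, Tran 2 — all ≤ 3.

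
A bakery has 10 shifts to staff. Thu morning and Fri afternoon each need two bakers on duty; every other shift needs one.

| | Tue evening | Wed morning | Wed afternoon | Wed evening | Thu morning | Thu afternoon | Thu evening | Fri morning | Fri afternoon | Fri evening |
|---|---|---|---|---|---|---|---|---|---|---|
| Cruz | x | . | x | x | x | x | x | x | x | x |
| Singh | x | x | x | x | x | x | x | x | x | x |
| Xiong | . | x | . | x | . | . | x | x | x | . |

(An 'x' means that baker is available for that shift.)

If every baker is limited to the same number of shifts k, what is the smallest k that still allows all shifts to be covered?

With 3 bakers and 12 worker-slots to fill, someone must work at least ⌈12/3⌉ = 4 shifts, so k ≥ 4.
k = 4 works: Tue evening→Cruz, Wed morning→Singh, Wed afternoon→Cruz, Wed evening→Xiong, Thu morning→Cruz+Singh, Thu afternoon→Cruz, Thu evening→Xiong, Fri morning→Xiong, Fri afternoon→Singh+Xiong, Fri evening→Singh.
Loads: Cruz 4, Singh 4, Xiong 4 — all ≤ 4.

4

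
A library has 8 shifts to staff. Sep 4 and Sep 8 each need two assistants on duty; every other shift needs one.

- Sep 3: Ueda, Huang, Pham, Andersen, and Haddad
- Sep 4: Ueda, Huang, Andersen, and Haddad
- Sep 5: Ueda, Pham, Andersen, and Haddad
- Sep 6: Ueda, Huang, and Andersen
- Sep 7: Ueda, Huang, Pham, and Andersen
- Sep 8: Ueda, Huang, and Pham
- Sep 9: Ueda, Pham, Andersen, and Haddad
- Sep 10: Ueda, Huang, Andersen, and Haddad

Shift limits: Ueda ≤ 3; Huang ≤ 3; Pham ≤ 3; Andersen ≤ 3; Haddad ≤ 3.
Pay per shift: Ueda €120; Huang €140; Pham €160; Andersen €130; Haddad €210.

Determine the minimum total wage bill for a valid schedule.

€1330

Picking the cheapest available assistant for each shift independently would cost €1230, but that ignores the shift limits.
An optimal schedule: Sep 3→Pham, Sep 4→Andersen+Huang, Sep 5→Ueda, Sep 6→Ueda, Sep 7→Andersen, Sep 8→Ueda+Huang, Sep 9→Andersen, Sep 10→Huang.
Total: 160 + 130 + 140 + 120 + 120 + 130 + 120 + 140 + 130 + 140 = €1330.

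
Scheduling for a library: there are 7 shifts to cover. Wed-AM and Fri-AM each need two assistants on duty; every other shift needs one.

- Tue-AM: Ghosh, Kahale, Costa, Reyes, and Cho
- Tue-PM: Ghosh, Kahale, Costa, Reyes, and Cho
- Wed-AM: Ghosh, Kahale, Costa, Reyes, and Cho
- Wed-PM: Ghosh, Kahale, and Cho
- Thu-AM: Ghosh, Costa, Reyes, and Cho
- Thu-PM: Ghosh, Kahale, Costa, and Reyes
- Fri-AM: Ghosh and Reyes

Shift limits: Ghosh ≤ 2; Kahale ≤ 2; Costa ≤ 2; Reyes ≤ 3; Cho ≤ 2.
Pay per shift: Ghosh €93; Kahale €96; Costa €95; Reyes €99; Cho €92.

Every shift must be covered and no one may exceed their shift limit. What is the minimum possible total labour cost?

Fri-AM can only be covered by Ghosh and Reyes, so that assignment is forced.
Picking the cheapest available assistant for each shift independently would cost €838, but that ignores the shift limits.
An optimal schedule: Tue-AM→Costa, Tue-PM→Kahale, Wed-AM→Costa+Kahale, Wed-PM→Cho, Thu-AM→Cho, Thu-PM→Ghosh, Fri-AM→Ghosh+Reyes.
Total: 95 + 96 + 95 + 96 + 92 + 92 + 93 + 93 + 99 = €851.

€851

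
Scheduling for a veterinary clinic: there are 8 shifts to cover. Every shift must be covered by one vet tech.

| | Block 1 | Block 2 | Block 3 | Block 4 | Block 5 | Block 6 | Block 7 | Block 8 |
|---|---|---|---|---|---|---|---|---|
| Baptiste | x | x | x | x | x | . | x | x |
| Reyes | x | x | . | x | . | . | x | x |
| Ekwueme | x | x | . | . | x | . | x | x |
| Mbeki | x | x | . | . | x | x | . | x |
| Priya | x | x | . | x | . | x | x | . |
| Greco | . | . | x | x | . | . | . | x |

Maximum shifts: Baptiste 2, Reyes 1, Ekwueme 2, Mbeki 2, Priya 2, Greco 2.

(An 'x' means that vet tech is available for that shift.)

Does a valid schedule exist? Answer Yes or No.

One valid schedule: Block 1→Ekwueme, Block 2→Mbeki, Block 3→Baptiste, Block 4→Reyes, Block 5→Baptiste, Block 6→Mbeki, Block 7→Ekwueme, Block 8→Greco.
Loads: Baptiste 2/2, Reyes 1/1, Ekwueme 2/2, Mbeki 2/2, Priya 0/2, Greco 1/2 — all within limits.

Yes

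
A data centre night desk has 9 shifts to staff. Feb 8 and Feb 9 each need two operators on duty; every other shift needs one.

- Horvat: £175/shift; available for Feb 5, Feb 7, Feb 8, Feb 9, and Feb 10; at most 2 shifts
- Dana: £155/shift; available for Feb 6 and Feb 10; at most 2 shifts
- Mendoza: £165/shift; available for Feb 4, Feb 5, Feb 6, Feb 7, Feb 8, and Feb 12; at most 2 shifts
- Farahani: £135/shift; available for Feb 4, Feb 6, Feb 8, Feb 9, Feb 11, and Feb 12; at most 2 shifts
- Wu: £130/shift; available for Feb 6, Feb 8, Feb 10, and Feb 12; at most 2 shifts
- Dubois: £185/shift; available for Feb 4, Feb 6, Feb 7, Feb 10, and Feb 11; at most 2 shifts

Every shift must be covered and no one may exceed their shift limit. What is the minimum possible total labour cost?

Feb 9 can only be covered by Horvat and Farahani, so that assignment is forced.
Picking the cheapest available operator for each shift independently would cost £1565, but that ignores the shift limits.
An optimal schedule: Feb 4→Mendoza, Feb 5→Horvat, Feb 6→Dana, Feb 7→Dubois, Feb 8→Mendoza+Wu, Feb 9→Horvat+Farahani, Feb 10→Dana, Feb 11→Farahani, Feb 12→Wu.
Total: 165 + 175 + 155 + 185 + 165 + 130 + 175 + 135 + 155 + 135 + 130 = £1705.

£1705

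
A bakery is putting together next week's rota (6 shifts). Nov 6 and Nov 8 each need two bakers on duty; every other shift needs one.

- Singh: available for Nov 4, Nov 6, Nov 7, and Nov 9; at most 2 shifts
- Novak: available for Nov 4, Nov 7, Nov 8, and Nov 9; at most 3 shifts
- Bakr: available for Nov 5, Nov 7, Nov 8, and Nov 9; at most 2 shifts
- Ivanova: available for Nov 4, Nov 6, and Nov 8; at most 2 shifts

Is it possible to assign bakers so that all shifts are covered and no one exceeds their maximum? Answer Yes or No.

Nov 5 can only be covered by Bakr, so that assignment is forced.
Nov 6 can only be covered by Singh and Ivanova, so that assignment is forced.
One valid schedule: Nov 4→Singh, Nov 5→Bakr, Nov 6→Singh+Ivanova, Nov 7→Novak, Nov 8→Novak+Bakr, Nov 9→Novak.
Loads: Singh 2/2, Novak 3/3, Bakr 2/2, Ivanova 1/2 — all within limits.

Yes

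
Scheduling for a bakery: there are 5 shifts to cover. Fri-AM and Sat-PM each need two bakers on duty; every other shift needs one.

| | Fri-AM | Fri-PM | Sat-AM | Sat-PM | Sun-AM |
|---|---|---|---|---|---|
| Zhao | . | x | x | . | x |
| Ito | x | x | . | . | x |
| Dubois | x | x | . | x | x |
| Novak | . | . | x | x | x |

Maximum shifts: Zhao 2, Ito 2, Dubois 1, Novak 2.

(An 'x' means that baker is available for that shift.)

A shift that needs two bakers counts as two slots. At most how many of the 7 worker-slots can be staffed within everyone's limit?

Total capacity across all bakers is 2+2+1+2 = 7, and 7 slots are needed, so at most 7 can be filled.
Shifts {Fri-AM, Sat-PM} need 4 slots but only Ito, Dubois, and Novak are available for them, supplying at most 3 — so at least 1 slot must go unfilled.
An assignment achieving 6: Fri-AM→Ito+Dubois, Fri-PM→Zhao, Sat-AM→Zhao, Sat-PM→Novak, Sun-AM→Ito.
Loads: Zhao 2/2, Ito 2/2, Dubois 1/1, Novak 1/2.

6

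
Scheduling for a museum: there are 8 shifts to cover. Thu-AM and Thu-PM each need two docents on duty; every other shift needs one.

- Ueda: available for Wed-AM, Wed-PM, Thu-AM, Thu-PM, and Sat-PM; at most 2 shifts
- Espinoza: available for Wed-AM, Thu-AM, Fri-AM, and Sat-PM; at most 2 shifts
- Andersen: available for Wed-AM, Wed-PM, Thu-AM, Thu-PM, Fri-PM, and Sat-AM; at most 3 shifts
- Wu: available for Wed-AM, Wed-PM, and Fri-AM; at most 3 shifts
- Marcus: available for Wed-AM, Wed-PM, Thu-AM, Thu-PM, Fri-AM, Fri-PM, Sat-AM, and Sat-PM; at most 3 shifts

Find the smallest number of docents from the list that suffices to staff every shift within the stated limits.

4

10 slots to fill and no one can take more than 3, so at least ⌈10/3⌉ = 4 docents are needed.
Ueda, Espinoza, Andersen, and Wu alone can cover everything: Wed-AM→Wu, Wed-PM→Wu, Thu-AM→Ueda+Espinoza, Thu-PM→Ueda+Andersen, Fri-AM→Wu, Fri-PM→Andersen, Sat-AM→Andersen, Sat-PM→Espinoza.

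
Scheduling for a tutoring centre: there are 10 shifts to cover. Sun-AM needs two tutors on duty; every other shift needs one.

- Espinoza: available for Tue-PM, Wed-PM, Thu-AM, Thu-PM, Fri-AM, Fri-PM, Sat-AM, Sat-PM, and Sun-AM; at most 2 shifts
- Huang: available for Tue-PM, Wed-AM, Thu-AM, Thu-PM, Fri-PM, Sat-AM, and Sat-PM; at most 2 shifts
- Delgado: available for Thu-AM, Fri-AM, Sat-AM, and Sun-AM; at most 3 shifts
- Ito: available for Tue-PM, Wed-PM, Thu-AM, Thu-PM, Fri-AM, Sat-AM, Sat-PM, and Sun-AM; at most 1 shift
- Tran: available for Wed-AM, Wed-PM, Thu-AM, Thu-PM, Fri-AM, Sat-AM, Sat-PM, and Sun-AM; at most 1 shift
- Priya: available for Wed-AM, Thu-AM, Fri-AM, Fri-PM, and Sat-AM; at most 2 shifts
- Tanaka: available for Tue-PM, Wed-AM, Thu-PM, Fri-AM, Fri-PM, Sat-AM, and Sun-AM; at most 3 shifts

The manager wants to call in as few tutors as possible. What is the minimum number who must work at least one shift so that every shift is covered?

11 slots to fill and no one can take more than 3, so at least ⌈11/3⌉ = 4 tutors are needed.
Any 4 tutors together have capacity at most 3+3+2+2 = 10 < 11 slots, so 4 can never suffice.
Espinoza, Huang, Delgado, Ito, and Tanaka alone can cover everything: Tue-PM→Ito, Wed-AM→Huang, Wed-PM→Espinoza, Thu-AM→Delgado, Thu-PM→Tanaka, Fri-AM→Delgado, Fri-PM→Espinoza, Sat-AM→Tanaka, Sat-PM→Huang, Sun-AM→Delgado+Tanaka.

5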